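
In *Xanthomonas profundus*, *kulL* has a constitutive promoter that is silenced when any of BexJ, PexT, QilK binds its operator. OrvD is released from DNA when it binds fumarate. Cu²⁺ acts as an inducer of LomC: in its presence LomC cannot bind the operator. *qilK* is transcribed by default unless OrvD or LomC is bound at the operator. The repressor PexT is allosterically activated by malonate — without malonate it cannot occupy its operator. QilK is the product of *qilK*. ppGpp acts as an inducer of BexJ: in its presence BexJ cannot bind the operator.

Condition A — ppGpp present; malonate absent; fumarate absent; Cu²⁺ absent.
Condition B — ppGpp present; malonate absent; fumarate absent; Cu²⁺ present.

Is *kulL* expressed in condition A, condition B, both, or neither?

both

Condition A:
ppGpp is present, so BexJ is inactive.
Malonate is absent, so PexT is inactive.
Fumarate is absent, so OrvD is active.
Cu²⁺ is absent, so LomC is active.
With repressor OrvD bound, *qilK* is not transcribed.
So QilK is not produced.
With no repressor bound, *kulL* is transcribed.
→ *kulL* is ON in A.
Condition B:
ppGpp is present, so BexJ is inactive.
Malonate is absent, so PexT is inactive.
Fumarate is absent, so OrvD is active.
Cu²⁺ is present, so LomC is inactive.
With repressor OrvD bound, *qilK* is not transcribed.
So QilK is not produced.
With no repressor bound, *kulL* is transcribed.
→ *kulL* is ON in B.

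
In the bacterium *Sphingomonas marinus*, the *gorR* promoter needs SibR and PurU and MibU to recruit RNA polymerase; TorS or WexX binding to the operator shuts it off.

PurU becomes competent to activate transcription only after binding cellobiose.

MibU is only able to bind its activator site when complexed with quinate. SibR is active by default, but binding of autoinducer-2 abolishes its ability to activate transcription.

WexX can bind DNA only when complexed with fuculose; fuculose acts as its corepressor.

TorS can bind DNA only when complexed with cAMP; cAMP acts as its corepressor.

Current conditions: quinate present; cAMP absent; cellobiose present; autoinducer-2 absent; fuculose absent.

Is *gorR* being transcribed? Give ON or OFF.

ON

cAMP is absent, so TorS is inactive.
Autoinducer-2 is absent, so SibR is active.
Cellobiose is present, so PurU is active.
Quinate is present, so MibU is active.
Fuculose is absent, so WexX is inactive.
No repressor is bound and SibR and PurU and MibU are active, so *gorR* is transcribed.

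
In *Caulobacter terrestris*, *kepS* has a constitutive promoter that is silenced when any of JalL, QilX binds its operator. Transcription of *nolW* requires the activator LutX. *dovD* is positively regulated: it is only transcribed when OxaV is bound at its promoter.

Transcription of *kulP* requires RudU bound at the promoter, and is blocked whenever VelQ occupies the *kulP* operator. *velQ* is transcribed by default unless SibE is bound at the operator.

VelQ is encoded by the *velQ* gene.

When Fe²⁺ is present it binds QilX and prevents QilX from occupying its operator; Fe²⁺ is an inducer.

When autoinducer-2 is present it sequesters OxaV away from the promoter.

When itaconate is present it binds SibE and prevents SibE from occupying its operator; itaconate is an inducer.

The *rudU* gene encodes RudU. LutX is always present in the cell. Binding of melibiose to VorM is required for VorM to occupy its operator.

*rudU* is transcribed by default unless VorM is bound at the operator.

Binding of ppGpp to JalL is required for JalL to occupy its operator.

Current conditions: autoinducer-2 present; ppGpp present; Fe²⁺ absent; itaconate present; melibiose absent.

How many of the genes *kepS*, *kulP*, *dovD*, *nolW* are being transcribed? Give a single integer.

1

ppGpp is present, so JalL is active.
Fe²⁺ is absent, so QilX is active.
With repressor JalL bound, *kepS* is not transcribed.
→ *kepS* is OFF.
Itaconate is present, so SibE is inactive.
With no repressor bound, *velQ* is transcribed.
So VelQ is produced and active.
Melibiose is absent, so VorM is inactive.
With no repressor bound, *rudU* is transcribed.
So RudU is produced and active.
With repressor VelQ bound, *kulP* is not transcribed.
→ *kulP* is OFF.
Autoinducer-2 is present, so OxaV is inactive.
Required activator OxaV is absent, so *dovD* is not transcribed.
→ *dovD* is OFF.
LutX is produced constitutively and is active.
No repressor is bound and LutX is active, so *nolW* is transcribed.
→ *nolW* is ON.
1 of the 4 genes is transcribed.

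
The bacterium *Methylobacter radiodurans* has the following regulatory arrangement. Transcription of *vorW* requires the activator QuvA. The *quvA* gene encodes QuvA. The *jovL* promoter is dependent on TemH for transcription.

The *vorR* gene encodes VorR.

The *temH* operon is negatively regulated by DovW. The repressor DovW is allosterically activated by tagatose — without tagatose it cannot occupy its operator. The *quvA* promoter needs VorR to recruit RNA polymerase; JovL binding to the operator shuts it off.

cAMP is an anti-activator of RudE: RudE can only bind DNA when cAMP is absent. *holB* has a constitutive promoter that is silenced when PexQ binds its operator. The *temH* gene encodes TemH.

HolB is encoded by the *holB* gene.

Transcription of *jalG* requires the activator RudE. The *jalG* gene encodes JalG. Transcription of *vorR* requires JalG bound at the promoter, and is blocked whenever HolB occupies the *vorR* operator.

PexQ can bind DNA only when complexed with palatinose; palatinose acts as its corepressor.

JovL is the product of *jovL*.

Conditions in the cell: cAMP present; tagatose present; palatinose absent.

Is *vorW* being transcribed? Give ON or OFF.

Tagatose is present, so DovW is active.
With repressor DovW bound, *temH* is not transcribed.
So TemH is not produced.
Required activator TemH is absent, so *jovL* is not transcribed.
So JovL is not produced.
cAMP is present, so RudE is inactive.
Required activator RudE is absent, so *jalG* is not transcribed.
So JalG is not produced.
Palatinose is absent, so PexQ is inactive.
With no repressor bound, *holB* is transcribed.
So HolB is produced and active.
With repressor HolB bound, *vorR* is not transcribed.
So VorR is not produced.
Required activator VorR is absent, so *quvA* is not transcribed.
So QuvA is not produced.
Required activator QuvA is absent, so *vorW* is not transcribed.

OFF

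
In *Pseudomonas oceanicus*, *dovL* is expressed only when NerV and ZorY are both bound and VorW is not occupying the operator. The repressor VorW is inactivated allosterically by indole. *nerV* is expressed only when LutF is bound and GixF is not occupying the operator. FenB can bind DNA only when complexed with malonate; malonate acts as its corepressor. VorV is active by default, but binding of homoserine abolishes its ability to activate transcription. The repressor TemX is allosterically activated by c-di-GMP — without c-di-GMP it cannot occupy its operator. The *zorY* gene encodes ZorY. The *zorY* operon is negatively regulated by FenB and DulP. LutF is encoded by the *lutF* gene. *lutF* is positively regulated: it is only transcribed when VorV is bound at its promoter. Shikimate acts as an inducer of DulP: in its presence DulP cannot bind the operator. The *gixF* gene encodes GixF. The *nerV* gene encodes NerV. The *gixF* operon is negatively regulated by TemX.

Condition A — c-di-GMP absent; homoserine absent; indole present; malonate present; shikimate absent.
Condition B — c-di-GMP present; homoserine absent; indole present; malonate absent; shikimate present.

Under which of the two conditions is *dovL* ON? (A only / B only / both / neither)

Condition A:
c-di-GMP is absent, so TemX is inactive.
With no repressor bound, *gixF* is transcribed.
So GixF is produced and active.
Homoserine is absent, so VorV is active.
No repressor is bound and VorV is active, so *lutF* is transcribed.
So LutF is produced and active.
With repressor GixF bound, *nerV* is not transcribed.
So NerV is not produced.
Indole is present, so VorW is inactive.
Malonate is present, so FenB is active.
Shikimate is absent, so DulP is active.
With repressor FenB bound, *zorY* is not transcribed.
So ZorY is not produced.
Required activator NerV is absent, so *dovL* is not transcribed.
→ *dovL* is OFF in A.
Condition B:
c-di-GMP is present, so TemX is active.
With repressor TemX bound, *gixF* is not transcribed.
So GixF is not produced.
Homoserine is absent, so VorV is active.
No repressor is bound and VorV is active, so *lutF* is transcribed.
So LutF is produced and active.
No repressor is bound and LutF is active, so *nerV* is transcribed.
So NerV is produced and active.
Indole is present, so VorW is inactive.
Malonate is absent, so FenB is inactive.
Shikimate is present, so DulP is inactive.
With no repressor bound, *zorY* is transcribed.
So ZorY is produced and active.
No repressor is bound and NerV and ZorY are active, so *dovL* is transcribed.
→ *dovL* is ON in B.

B only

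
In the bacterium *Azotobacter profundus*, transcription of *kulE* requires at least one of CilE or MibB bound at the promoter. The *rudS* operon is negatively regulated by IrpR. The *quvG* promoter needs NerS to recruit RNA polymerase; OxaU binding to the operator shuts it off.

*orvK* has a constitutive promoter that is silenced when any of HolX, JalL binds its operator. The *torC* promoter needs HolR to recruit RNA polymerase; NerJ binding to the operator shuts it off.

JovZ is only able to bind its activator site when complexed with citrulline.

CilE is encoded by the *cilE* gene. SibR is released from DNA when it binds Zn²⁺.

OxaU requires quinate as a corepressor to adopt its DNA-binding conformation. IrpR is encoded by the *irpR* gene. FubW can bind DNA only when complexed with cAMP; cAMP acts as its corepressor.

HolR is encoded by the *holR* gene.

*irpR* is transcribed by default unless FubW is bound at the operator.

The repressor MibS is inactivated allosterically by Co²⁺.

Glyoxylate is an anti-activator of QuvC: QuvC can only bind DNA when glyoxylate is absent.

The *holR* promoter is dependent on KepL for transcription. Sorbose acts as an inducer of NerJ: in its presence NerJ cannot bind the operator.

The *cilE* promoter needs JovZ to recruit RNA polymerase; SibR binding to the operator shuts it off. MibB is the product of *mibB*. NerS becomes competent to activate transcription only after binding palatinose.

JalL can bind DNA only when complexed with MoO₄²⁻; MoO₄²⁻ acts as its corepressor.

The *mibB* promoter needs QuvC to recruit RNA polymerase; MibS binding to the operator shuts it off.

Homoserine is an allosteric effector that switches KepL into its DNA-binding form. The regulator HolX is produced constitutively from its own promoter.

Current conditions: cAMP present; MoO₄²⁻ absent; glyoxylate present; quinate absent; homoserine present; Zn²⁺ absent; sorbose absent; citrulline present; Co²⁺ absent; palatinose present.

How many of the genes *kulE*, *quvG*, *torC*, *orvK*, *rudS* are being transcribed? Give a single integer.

2

Zn²⁺ is absent, so SibR is active.
Citrulline is present, so JovZ is active.
With repressor SibR bound, *cilE* is not transcribed.
So CilE is not produced.
Glyoxylate is present, so QuvC is inactive.
Co²⁺ is absent, so MibS is active.
With repressor MibS bound, *mibB* is not transcribed.
So MibB is not produced.
No activator is available at the *kulE* promoter, so *kulE* is not transcribed.
→ *kulE* is OFF.
Quinate is absent, so OxaU is inactive.
Palatinose is present, so NerS is active.
No repressor is bound and NerS is active, so *quvG* is transcribed.
→ *quvG* is ON.
Homoserine is present, so KepL is active.
No repressor is bound and KepL is active, so *holR* is transcribed.
So HolR is produced and active.
Sorbose is absent, so NerJ is active.
With repressor NerJ bound, *torC* is not transcribed.
→ *torC* is OFF.
HolX is produced constitutively and is active.
MoO₄²⁻ is absent, so JalL is inactive.
With repressor HolX bound, *orvK* is not transcribed.
→ *orvK* is OFF.
cAMP is present, so FubW is active.
With repressor FubW bound, *irpR* is not transcribed.
So IrpR is not produced.
With no repressor bound, *rudS* is transcribed.
→ *rudS* is ON.
2 of the 5 genes are transcribed.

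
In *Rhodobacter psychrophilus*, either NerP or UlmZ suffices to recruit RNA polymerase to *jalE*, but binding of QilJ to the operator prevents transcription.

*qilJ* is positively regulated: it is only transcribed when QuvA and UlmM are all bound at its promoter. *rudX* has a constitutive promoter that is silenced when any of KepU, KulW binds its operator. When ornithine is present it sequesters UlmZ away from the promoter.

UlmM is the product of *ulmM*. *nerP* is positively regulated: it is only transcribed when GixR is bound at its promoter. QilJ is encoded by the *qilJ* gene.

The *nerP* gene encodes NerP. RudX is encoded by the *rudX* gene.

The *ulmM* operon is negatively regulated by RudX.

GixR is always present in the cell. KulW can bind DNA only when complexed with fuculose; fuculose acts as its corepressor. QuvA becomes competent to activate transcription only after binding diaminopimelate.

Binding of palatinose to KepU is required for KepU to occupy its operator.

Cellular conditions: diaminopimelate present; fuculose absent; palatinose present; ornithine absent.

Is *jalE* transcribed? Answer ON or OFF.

OFF

GixR is produced constitutively and is active.
No repressor is bound and GixR is active, so *nerP* is transcribed.
So NerP is produced and active.
Diaminopimelate is present, so QuvA is active.
Palatinose is present, so KepU is active.
Fuculose is absent, so KulW is inactive.
With repressor KepU bound, *rudX* is not transcribed.
So RudX is not produced.
With no repressor bound, *ulmM* is transcribed.
So UlmM is produced and active.
No repressor is bound and QuvA and UlmM are active, so *qilJ* is transcribed.
So QilJ is produced and active.
Ornithine is absent, so UlmZ is active.
With repressor QilJ bound, *jalE* is not transcribed.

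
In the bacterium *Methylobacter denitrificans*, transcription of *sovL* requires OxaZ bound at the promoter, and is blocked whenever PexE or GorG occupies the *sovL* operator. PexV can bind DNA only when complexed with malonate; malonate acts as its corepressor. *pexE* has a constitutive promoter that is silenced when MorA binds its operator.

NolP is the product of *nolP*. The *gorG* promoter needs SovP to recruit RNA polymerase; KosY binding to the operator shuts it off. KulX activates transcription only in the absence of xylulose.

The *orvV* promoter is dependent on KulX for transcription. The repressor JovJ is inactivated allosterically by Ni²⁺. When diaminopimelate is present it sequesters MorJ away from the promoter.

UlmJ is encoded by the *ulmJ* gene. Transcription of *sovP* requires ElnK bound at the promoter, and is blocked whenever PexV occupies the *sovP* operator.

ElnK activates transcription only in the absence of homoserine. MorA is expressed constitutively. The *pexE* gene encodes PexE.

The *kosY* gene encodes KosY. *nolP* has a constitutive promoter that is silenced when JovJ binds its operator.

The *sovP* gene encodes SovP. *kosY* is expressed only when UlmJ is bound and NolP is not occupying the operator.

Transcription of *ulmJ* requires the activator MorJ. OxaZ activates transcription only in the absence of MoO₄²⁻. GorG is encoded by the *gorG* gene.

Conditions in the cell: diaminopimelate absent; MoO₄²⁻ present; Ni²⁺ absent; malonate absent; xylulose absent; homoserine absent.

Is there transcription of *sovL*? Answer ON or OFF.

MorA is produced constitutively and is active.
With repressor MorA bound, *pexE* is not transcribed.
So PexE is not produced.
Malonate is absent, so PexV is inactive.
Homoserine is absent, so ElnK is active.
No repressor is bound and ElnK is active, so *sovP* is transcribed.
So SovP is produced and active.
Diaminopimelate is absent, so MorJ is active.
No repressor is bound and MorJ is active, so *ulmJ* is transcribed.
So UlmJ is produced and active.
Ni²⁺ is absent, so JovJ is active.
With repressor JovJ bound, *nolP* is not transcribed.
So NolP is not produced.
No repressor is bound and UlmJ is active, so *kosY* is transcribed.
So KosY is produced and active.
With repressor KosY bound, *gorG* is not transcribed.
So GorG is not produced.
MoO₄²⁻ is present, so OxaZ is inactive.
Required activator OxaZ is absent, so *sovL* is not transcribed.

OFF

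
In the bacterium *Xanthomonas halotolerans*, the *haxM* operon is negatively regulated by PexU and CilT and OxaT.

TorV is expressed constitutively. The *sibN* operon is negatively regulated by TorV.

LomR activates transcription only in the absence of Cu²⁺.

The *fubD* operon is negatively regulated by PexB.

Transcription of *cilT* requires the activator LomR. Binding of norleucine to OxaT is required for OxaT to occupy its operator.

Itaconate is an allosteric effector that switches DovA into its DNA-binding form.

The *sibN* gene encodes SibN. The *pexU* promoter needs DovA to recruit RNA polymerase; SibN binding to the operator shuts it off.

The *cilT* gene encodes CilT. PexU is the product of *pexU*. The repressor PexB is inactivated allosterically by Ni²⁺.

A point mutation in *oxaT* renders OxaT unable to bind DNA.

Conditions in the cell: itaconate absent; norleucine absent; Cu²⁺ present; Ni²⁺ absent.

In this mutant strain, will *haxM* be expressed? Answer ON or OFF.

ON

TorV is produced constitutively and is active.
With repressor TorV bound, *sibN* is not transcribed.
So SibN is not produced.
Itaconate is absent, so DovA is inactive.
Required activator DovA is absent, so *pexU* is not transcribed.
So PexU is not produced.
Cu²⁺ is present, so LomR is inactive.
Required activator LomR is absent, so *cilT* is not transcribed.
So CilT is not produced.
OxaT is non-functional in this strain, so it has no effect.
With no repressor bound, *haxM* is transcribed.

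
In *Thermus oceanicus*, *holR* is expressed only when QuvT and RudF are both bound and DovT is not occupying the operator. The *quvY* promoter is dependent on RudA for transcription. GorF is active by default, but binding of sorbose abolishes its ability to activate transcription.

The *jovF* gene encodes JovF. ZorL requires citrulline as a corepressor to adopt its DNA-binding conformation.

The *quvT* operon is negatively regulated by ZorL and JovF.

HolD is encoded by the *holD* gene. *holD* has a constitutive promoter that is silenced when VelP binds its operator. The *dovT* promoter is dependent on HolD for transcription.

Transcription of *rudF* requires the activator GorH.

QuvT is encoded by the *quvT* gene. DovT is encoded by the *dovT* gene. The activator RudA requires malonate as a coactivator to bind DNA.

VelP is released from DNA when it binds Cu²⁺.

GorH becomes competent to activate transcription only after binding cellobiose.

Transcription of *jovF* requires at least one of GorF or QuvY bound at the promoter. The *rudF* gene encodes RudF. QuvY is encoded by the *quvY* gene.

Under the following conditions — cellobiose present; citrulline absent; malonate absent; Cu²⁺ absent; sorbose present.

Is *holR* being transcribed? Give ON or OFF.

ON

Citrulline is absent, so ZorL is inactive.
Sorbose is present, so GorF is inactive.
Malonate is absent, so RudA is inactive.
Required activator RudA is absent, so *quvY* is not transcribed.
So QuvY is not produced.
No activator is available at the *jovF* promoter, so *jovF* is not transcribed.
So JovF is not produced.
With no repressor bound, *quvT* is transcribed.
So QuvT is produced and active.
Cellobiose is present, so GorH is active.
No repressor is bound and GorH is active, so *rudF* is transcribed.
So RudF is produced and active.
Cu²⁺ is absent, so VelP is active.
With repressor VelP bound, *holD* is not transcribed.
So HolD is not produced.
Required activator HolD is absent, so *dovT* is not transcribed.
So DovT is not produced.
No repressor is bound and QuvT and RudF are active, so *holR* is transcribed.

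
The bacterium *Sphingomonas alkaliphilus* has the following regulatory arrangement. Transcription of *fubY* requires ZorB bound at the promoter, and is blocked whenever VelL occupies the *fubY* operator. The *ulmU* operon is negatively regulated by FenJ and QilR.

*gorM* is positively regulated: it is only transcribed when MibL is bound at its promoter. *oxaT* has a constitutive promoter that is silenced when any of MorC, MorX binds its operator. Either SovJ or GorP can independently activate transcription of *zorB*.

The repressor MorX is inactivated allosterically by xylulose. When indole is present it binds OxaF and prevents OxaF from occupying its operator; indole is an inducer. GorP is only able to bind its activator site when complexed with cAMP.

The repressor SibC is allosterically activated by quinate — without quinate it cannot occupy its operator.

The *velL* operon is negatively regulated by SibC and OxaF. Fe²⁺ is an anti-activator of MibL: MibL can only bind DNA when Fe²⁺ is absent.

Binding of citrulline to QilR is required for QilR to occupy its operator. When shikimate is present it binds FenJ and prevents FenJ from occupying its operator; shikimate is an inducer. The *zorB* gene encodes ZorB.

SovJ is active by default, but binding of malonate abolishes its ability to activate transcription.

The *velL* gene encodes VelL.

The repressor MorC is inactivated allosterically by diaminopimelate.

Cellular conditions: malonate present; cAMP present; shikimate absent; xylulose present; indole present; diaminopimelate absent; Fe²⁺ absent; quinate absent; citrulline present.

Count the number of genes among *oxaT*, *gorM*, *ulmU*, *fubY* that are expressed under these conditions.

Diaminopimelate is absent, so MorC is active.
Xylulose is present, so MorX is inactive.
With repressor MorC bound, *oxaT* is not transcribed.
→ *oxaT* is OFF.
Fe²⁺ is absent, so MibL is active.
No repressor is bound and MibL is active, so *gorM* is transcribed.
→ *gorM* is ON.
Shikimate is absent, so FenJ is active.
Citrulline is present, so QilR is active.
With repressor FenJ bound, *ulmU* is not transcribed.
→ *ulmU* is OFF.
Quinate is absent, so SibC is inactive.
Indole is present, so OxaF is inactive.
With no repressor bound, *velL* is transcribed.
So VelL is produced and active.
Malonate is present, so SovJ is inactive.
cAMP is present, so GorP is active.
Activator GorP is present, so *zorB* is transcribed.
So ZorB is produced and active.
With repressor VelL bound, *fubY* is not transcribed.
→ *fubY* is OFF.
1 of the 4 genes is transcribed.

1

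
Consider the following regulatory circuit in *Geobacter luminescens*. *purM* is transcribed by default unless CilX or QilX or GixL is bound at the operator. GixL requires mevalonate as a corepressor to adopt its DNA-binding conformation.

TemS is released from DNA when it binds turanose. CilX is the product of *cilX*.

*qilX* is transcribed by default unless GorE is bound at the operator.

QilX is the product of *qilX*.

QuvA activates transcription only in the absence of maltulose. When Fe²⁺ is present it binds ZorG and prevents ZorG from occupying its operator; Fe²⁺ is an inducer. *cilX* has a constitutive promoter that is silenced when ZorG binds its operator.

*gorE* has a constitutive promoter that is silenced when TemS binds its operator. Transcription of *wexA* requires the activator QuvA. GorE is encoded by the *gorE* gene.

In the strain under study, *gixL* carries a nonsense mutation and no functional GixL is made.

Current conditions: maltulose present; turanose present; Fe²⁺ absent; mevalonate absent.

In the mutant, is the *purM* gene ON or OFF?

Fe²⁺ is absent, so ZorG is active.
With repressor ZorG bound, *cilX* is not transcribed.
So CilX is not produced.
Turanose is present, so TemS is inactive.
With no repressor bound, *gorE* is transcribed.
So GorE is produced and active.
With repressor GorE bound, *qilX* is not transcribed.
So QilX is not produced.
GixL is non-functional in this strain, so it has no effect.
With no repressor bound, *purM* is transcribed.

ON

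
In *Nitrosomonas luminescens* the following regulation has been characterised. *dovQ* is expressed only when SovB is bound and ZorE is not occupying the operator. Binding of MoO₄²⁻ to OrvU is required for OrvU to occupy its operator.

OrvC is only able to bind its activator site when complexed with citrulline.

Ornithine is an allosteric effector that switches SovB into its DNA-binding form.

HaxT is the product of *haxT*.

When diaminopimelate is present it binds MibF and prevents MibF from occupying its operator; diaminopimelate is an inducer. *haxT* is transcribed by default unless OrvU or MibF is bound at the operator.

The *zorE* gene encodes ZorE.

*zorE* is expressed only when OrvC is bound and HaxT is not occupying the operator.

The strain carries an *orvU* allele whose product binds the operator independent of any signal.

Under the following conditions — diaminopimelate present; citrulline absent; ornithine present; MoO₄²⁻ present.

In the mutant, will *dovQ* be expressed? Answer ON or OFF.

Ornithine is present, so SovB is active.
Citrulline is absent, so OrvC is inactive.
OrvU is constitutively active in this strain.
Diaminopimelate is present, so MibF is inactive.
With repressor OrvU bound, *haxT* is not transcribed.
So HaxT is not produced.
Required activator OrvC is absent, so *zorE* is not transcribed.
So ZorE is not produced.
No repressor is bound and SovB is active, so *dovQ* is transcribed.

ON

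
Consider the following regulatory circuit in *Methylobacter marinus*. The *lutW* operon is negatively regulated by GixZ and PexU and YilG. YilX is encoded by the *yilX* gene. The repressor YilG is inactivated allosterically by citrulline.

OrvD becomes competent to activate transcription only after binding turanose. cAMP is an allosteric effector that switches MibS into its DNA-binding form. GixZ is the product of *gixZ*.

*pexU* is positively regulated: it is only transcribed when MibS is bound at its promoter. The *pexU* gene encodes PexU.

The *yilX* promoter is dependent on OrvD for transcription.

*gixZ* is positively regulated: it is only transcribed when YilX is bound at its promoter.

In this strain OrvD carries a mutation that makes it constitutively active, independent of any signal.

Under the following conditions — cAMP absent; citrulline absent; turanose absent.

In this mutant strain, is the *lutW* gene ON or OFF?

OrvD is constitutively active in this strain.
No repressor is bound and OrvD is active, so *yilX* is transcribed.
So YilX is produced and active.
No repressor is bound and YilX is active, so *gixZ* is transcribed.
So GixZ is produced and active.
cAMP is absent, so MibS is inactive.
Required activator MibS is absent, so *pexU* is not transcribed.
So PexU is not produced.
Citrulline is absent, so YilG is active.
With repressor GixZ bound, *lutW* is not transcribed.

OFF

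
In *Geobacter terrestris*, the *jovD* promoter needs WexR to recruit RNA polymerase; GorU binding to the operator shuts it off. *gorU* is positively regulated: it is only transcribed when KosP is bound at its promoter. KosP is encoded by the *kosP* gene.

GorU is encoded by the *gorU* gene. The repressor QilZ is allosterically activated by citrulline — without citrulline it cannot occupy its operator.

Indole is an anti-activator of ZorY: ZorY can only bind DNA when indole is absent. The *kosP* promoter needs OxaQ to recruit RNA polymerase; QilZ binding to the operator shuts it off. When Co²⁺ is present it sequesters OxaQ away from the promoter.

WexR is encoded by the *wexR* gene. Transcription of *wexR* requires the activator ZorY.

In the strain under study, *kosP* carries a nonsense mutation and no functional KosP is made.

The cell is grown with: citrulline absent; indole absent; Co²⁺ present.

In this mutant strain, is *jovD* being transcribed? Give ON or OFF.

Indole is absent, so ZorY is active.
No repressor is bound and ZorY is active, so *wexR* is transcribed.
So WexR is produced and active.
KosP is non-functional in this strain, so it has no effect.
Required activator KosP is absent, so *gorU* is not transcribed.
So GorU is not produced.
No repressor is bound and WexR is active, so *jovD* is transcribed.

ON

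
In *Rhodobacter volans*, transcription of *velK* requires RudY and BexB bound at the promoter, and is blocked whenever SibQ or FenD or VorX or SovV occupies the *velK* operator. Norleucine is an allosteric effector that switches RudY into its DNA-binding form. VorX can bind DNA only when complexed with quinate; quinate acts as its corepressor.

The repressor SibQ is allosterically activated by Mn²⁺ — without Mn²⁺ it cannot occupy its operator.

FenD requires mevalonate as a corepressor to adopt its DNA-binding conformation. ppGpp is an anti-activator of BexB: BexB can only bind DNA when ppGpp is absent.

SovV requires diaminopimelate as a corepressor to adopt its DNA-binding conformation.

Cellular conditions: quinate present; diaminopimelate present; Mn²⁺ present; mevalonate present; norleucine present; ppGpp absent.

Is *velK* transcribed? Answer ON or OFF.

Mn²⁺ is present, so SibQ is active.
Mevalonate is present, so FenD is active.
Norleucine is present, so RudY is active.
Quinate is present, so VorX is active.
ppGpp is absent, so BexB is active.
Diaminopimelate is present, so SovV is active.
With repressor SibQ bound, *velK* is not transcribed.

OFF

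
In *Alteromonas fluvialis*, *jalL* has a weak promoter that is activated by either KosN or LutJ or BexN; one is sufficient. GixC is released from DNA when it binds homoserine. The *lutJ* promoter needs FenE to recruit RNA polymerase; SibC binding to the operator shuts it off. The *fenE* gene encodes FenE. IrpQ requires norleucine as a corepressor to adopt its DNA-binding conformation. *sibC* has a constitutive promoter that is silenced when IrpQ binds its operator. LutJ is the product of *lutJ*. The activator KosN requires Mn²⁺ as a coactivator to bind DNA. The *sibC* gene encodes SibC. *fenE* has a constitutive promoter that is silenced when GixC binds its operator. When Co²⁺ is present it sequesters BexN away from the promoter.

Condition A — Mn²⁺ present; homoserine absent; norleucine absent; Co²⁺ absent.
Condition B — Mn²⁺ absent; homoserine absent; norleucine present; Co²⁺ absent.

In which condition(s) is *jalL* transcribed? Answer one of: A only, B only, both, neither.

Condition A:
Mn²⁺ is present, so KosN is active.
Homoserine is absent, so GixC is active.
With repressor GixC bound, *fenE* is not transcribed.
So FenE is not produced.
Norleucine is absent, so IrpQ is inactive.
With no repressor bound, *sibC* is transcribed.
So SibC is produced and active.
With repressor SibC bound, *lutJ* is not transcribed.
So LutJ is not produced.
Co²⁺ is absent, so BexN is active.
Activator KosN is present, so *jalL* is transcribed.
→ *jalL* is ON in A.
Condition B:
Mn²⁺ is absent, so KosN is inactive.
Homoserine is absent, so GixC is active.
With repressor GixC bound, *fenE* is not transcribed.
So FenE is not produced.
Norleucine is present, so IrpQ is active.
With repressor IrpQ bound, *sibC* is not transcribed.
So SibC is not produced.
Required activator FenE is absent, so *lutJ* is not transcribed.
So LutJ is not produced.
Co²⁺ is absent, so BexN is active.
Activator BexN is present, so *jalL* is transcribed.
→ *jalL* is ON in B.

both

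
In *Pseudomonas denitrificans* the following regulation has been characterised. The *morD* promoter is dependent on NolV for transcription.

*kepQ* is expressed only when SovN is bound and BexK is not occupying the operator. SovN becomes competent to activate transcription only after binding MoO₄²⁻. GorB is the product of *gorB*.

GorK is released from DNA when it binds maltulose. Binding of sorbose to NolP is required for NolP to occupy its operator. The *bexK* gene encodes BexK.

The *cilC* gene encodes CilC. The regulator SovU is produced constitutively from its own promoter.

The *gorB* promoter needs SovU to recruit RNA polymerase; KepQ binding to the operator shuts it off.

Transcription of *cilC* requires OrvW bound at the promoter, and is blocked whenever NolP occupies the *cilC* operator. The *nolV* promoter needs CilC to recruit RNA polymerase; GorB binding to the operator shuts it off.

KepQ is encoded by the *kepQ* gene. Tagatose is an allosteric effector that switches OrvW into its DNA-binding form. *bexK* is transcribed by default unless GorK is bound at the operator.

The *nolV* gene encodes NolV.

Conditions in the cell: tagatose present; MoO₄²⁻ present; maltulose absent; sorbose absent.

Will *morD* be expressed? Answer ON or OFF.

ON

Maltulose is absent, so GorK is active.
With repressor GorK bound, *bexK* is not transcribed.
So BexK is not produced.
MoO₄²⁻ is present, so SovN is active.
No repressor is bound and SovN is active, so *kepQ* is transcribed.
So KepQ is produced and active.
SovU is produced constitutively and is active.
With repressor KepQ bound, *gorB* is not transcribed.
So GorB is not produced.
Sorbose is absent, so NolP is inactive.
Tagatose is present, so OrvW is active.
No repressor is bound and OrvW is active, so *cilC* is transcribed.
So CilC is produced and active.
No repressor is bound and CilC is active, so *nolV* is transcribed.
So NolV is produced and active.
No repressor is bound and NolV is active, so *morD* is transcribed.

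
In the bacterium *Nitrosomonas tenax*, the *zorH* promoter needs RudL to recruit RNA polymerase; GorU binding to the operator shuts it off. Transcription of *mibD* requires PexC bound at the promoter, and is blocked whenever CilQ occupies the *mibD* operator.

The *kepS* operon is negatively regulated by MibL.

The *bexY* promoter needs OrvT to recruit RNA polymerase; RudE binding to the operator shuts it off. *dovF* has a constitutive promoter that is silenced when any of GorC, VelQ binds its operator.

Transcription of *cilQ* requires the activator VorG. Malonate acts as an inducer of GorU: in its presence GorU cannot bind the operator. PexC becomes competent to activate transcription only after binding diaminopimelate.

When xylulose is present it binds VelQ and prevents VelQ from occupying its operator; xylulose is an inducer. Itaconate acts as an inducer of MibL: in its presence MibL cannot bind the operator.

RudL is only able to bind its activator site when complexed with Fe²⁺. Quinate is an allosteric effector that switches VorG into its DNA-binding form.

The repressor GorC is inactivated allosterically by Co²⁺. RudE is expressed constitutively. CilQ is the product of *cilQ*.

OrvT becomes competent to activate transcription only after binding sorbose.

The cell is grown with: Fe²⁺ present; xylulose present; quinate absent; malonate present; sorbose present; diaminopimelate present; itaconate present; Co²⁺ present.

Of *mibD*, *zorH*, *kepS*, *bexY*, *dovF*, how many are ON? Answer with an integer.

Quinate is absent, so VorG is inactive.
Required activator VorG is absent, so *cilQ* is not transcribed.
So CilQ is not produced.
Diaminopimelate is present, so PexC is active.
No repressor is bound and PexC is active, so *mibD* is transcribed.
→ *mibD* is ON.
Fe²⁺ is present, so RudL is active.
Malonate is present, so GorU is inactive.
No repressor is bound and RudL is active, so *zorH* is transcribed.
→ *zorH* is ON.
Itaconate is present, so MibL is inactive.
With no repressor bound, *kepS* is transcribed.
→ *kepS* is ON.
Sorbose is present, so OrvT is active.
RudE is produced constitutively and is active.
With repressor RudE bound, *bexY* is not transcribed.
→ *bexY* is OFF.
Co²⁺ is present, so GorC is inactive.
Xylulose is present, so VelQ is inactive.
With no repressor bound, *dovF* is transcribed.
→ *dovF* is ON.
4 of the 5 genes are transcribed.

4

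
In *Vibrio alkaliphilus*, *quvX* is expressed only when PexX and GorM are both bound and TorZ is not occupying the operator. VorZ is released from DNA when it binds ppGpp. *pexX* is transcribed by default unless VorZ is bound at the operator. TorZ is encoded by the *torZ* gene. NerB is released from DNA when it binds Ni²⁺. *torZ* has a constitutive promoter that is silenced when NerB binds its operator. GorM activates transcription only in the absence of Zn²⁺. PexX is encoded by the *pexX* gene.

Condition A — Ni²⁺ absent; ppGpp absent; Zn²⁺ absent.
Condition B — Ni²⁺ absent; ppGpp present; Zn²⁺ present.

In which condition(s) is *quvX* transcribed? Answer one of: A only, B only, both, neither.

Condition A:
Ni²⁺ is absent, so NerB is active.
With repressor NerB bound, *torZ* is not transcribed.
So TorZ is not produced.
ppGpp is absent, so VorZ is active.
With repressor VorZ bound, *pexX* is not transcribed.
So PexX is not produced.
Zn²⁺ is absent, so GorM is active.
Required activator PexX is absent, so *quvX* is not transcribed.
→ *quvX* is OFF in A.
Condition B:
Ni²⁺ is absent, so NerB is active.
With repressor NerB bound, *torZ* is not transcribed.
So TorZ is not produced.
ppGpp is present, so VorZ is inactive.
With no repressor bound, *pexX* is transcribed.
So PexX is produced and active.
Zn²⁺ is present, so GorM is inactive.
Required activator GorM is absent, so *quvX* is not transcribed.
→ *quvX* is OFF in B.

neither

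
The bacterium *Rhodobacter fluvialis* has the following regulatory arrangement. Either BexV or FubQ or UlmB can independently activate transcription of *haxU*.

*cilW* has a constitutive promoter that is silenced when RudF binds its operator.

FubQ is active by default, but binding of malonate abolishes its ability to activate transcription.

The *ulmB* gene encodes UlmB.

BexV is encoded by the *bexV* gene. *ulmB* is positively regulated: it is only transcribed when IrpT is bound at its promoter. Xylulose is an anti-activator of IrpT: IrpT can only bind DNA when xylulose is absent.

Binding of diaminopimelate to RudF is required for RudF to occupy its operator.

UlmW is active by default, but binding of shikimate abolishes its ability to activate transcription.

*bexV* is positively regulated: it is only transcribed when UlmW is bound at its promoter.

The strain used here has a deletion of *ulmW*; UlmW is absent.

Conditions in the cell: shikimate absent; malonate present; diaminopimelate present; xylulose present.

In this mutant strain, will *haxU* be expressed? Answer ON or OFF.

OFF

UlmW is non-functional in this strain, so it has no effect.
Required activator UlmW is absent, so *bexV* is not transcribed.
So BexV is not produced.
Malonate is present, so FubQ is inactive.
Xylulose is present, so IrpT is inactive.
Required activator IrpT is absent, so *ulmB* is not transcribed.
So UlmB is not produced.
No activator is available at the *haxU* promoter, so *haxU* is not transcribed.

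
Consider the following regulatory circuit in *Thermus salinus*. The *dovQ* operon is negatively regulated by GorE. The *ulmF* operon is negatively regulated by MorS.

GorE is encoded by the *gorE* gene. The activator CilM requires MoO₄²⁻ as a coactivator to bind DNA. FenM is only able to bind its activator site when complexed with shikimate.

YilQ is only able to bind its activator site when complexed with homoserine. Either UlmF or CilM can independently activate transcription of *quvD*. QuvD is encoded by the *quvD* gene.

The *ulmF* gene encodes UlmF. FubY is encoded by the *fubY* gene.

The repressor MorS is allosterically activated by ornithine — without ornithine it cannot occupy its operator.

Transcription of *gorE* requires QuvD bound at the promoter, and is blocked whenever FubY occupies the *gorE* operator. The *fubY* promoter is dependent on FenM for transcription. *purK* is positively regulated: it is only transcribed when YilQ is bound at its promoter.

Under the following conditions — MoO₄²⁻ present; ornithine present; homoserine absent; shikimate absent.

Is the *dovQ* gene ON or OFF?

Ornithine is present, so MorS is active.
With repressor MorS bound, *ulmF* is not transcribed.
So UlmF is not produced.
MoO₄²⁻ is present, so CilM is active.
Activator CilM is present, so *quvD* is transcribed.
So QuvD is produced and active.
Shikimate is absent, so FenM is inactive.
Required activator FenM is absent, so *fubY* is not transcribed.
So FubY is not produced.
No repressor is bound and QuvD is active, so *gorE* is transcribed.
So GorE is produced and active.
With repressor GorE bound, *dovQ* is not transcribed.

OFF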